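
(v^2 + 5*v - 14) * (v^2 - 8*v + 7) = v^4 - 3*v^3 - 47*v^2 + 147*v - 98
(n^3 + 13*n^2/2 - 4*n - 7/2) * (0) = 0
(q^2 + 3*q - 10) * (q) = q^3 + 3*q^2 - 10*q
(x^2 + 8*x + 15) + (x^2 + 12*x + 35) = 2*x^2 + 20*x + 50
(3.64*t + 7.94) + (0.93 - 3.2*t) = 0.44*t + 8.87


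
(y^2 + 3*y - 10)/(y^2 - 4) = (y + 5)/(y + 2)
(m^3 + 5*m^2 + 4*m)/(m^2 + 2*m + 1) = m*(m + 4)/(m + 1)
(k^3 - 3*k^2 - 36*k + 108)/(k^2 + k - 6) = (k^3 - 3*k^2 - 36*k + 108)/(k^2 + k - 6)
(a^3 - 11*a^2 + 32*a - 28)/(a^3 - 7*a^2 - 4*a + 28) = (a - 2)/(a + 2)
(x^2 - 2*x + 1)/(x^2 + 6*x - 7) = (x - 1)/(x + 7)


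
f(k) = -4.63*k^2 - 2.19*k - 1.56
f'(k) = -9.26*k - 2.19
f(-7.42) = -240.22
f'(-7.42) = 66.52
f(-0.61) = -1.95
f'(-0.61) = 3.46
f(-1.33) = -6.84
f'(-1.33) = 10.13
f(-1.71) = -11.35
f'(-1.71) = 13.64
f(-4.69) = -93.13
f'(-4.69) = 41.24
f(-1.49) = -8.58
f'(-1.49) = 11.61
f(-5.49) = -129.09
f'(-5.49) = 48.65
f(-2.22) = -19.52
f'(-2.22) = 18.37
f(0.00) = -1.56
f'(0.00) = -2.19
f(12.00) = -694.56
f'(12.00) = -113.31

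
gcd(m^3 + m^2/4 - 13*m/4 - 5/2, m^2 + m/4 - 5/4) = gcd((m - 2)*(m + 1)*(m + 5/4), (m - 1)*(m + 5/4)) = m + 5/4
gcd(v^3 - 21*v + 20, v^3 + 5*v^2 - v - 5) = v^2 + 4*v - 5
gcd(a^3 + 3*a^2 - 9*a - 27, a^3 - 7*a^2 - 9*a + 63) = a^2 - 9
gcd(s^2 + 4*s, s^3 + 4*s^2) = s^2 + 4*s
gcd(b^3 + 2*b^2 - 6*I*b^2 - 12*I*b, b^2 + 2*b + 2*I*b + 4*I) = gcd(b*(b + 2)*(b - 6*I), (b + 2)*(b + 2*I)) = b + 2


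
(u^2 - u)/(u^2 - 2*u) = (u - 1)/(u - 2)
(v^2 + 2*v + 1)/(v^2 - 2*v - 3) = (v + 1)/(v - 3)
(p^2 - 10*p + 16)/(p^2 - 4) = (p - 8)/(p + 2)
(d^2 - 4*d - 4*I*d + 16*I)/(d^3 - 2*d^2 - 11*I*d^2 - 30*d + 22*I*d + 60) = (d^2 - 4*d*(1 + I) + 16*I)/(d^3 - d^2*(2 + 11*I) + 2*d*(-15 + 11*I) + 60)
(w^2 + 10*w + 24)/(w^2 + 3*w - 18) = (w + 4)/(w - 3)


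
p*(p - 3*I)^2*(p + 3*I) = p^4 - 3*I*p^3 + 9*p^2 - 27*I*p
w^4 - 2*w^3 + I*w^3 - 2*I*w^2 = w^2*(w - 2)*(w + I)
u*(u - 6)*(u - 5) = u^3 - 11*u^2 + 30*u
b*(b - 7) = b^2 - 7*b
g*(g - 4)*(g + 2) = g^3 - 2*g^2 - 8*g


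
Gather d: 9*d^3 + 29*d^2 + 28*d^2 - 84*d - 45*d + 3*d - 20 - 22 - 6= 9*d^3 + 57*d^2 - 126*d - 48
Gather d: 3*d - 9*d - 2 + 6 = 4 - 6*d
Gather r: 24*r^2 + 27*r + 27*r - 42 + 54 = 24*r^2 + 54*r + 12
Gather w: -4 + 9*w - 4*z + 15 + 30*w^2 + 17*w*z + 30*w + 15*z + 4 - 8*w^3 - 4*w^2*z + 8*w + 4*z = -8*w^3 + w^2*(30 - 4*z) + w*(17*z + 47) + 15*z + 15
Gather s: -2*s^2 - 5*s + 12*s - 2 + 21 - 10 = -2*s^2 + 7*s + 9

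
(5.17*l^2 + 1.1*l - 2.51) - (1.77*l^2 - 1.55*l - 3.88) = 3.4*l^2 + 2.65*l + 1.37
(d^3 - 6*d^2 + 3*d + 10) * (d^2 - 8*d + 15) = d^5 - 14*d^4 + 66*d^3 - 104*d^2 - 35*d + 150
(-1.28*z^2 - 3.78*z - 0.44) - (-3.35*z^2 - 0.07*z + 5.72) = 2.07*z^2 - 3.71*z - 6.16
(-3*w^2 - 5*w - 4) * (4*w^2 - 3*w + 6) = -12*w^4 - 11*w^3 - 19*w^2 - 18*w - 24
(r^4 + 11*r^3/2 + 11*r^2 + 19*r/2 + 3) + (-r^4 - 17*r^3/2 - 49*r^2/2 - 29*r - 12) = -3*r^3 - 27*r^2/2 - 39*r/2 - 9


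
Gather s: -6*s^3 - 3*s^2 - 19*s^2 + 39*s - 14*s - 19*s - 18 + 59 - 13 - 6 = -6*s^3 - 22*s^2 + 6*s + 22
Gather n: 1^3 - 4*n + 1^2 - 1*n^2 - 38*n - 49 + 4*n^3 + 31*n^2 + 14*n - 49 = 4*n^3 + 30*n^2 - 28*n - 96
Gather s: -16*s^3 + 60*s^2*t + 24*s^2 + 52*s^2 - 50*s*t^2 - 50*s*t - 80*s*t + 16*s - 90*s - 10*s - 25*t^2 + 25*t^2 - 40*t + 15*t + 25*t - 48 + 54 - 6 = -16*s^3 + s^2*(60*t + 76) + s*(-50*t^2 - 130*t - 84)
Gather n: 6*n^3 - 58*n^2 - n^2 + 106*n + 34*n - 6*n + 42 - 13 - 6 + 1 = 6*n^3 - 59*n^2 + 134*n + 24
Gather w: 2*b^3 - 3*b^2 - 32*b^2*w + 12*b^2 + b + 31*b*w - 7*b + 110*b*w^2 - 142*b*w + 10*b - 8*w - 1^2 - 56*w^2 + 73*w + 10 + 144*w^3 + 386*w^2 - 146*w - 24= 2*b^3 + 9*b^2 + 4*b + 144*w^3 + w^2*(110*b + 330) + w*(-32*b^2 - 111*b - 81) - 15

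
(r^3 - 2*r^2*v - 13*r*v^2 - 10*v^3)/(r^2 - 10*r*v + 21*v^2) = (r^3 - 2*r^2*v - 13*r*v^2 - 10*v^3)/(r^2 - 10*r*v + 21*v^2)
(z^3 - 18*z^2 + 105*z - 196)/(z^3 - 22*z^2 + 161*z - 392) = (z - 4)/(z - 8)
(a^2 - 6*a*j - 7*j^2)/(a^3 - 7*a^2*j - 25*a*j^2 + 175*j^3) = (a + j)/(a^2 - 25*j^2)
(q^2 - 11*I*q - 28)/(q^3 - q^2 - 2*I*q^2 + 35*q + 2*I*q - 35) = (q - 4*I)/(q^2 + q*(-1 + 5*I) - 5*I)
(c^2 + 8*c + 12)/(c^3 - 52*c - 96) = 1/(c - 8)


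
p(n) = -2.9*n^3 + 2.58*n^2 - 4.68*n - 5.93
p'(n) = -8.7*n^2 + 5.16*n - 4.68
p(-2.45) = 63.67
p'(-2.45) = -69.54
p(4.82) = -293.29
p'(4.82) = -181.93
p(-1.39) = 13.35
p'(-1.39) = -28.66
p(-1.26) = 9.86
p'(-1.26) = -24.99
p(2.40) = -42.39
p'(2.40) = -42.41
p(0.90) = -10.17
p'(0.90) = -7.08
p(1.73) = -21.32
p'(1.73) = -21.79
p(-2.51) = 67.93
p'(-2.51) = -72.44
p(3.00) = -75.05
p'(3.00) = -67.50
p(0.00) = -5.93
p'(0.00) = -4.68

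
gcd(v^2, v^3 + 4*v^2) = v^2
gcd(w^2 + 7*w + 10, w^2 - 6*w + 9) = 1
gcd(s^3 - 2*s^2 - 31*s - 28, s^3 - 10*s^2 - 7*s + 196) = s^2 - 3*s - 28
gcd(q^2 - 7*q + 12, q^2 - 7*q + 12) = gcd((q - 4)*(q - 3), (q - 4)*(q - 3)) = q^2 - 7*q + 12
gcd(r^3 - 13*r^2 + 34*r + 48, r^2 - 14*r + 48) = r^2 - 14*r + 48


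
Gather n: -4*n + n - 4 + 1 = -3*n - 3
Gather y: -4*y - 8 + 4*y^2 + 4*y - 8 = 4*y^2 - 16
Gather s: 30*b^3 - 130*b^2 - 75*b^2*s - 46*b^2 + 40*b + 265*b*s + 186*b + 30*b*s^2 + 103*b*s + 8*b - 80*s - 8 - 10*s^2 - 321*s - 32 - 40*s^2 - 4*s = 30*b^3 - 176*b^2 + 234*b + s^2*(30*b - 50) + s*(-75*b^2 + 368*b - 405) - 40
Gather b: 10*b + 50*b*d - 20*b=b*(50*d - 10)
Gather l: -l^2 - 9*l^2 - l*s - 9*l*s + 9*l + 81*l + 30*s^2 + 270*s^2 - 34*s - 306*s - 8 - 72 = -10*l^2 + l*(90 - 10*s) + 300*s^2 - 340*s - 80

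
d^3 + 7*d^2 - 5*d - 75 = (d - 3)*(d + 5)^2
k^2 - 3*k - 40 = (k - 8)*(k + 5)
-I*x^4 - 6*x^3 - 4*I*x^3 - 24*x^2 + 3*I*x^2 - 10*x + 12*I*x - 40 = (x + 4)*(x - 5*I)*(x - 2*I)*(-I*x + 1)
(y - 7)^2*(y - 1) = y^3 - 15*y^2 + 63*y - 49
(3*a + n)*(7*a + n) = 21*a^2 + 10*a*n + n^2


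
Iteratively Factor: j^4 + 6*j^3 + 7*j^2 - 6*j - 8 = (j + 2)*(j^3 + 4*j^2 - j - 4) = (j - 1)*(j + 2)*(j^2 + 5*j + 4) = (j - 1)*(j + 2)*(j + 4)*(j + 1)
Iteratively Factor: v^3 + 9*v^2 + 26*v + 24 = (v + 4)*(v^2 + 5*v + 6) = (v + 3)*(v + 4)*(v + 2)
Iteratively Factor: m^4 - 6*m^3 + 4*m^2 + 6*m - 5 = (m - 1)*(m^3 - 5*m^2 - m + 5) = (m - 5)*(m - 1)*(m^2 - 1) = (m - 5)*(m - 1)*(m + 1)*(m - 1)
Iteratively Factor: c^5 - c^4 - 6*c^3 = (c + 2)*(c^4 - 3*c^3) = c*(c + 2)*(c^3 - 3*c^2) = c*(c - 3)*(c + 2)*(c^2) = c^2*(c - 3)*(c + 2)*(c)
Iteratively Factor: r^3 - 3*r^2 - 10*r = (r - 5)*(r^2 + 2*r) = r*(r - 5)*(r + 2)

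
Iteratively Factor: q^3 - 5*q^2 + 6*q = (q)*(q^2 - 5*q + 6) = q*(q - 2)*(q - 3)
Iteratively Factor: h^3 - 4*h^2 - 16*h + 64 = (h - 4)*(h^2 - 16) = (h - 4)*(h + 4)*(h - 4)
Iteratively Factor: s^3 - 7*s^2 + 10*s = (s - 2)*(s^2 - 5*s) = (s - 5)*(s - 2)*(s)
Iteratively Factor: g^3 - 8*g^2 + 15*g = (g - 3)*(g^2 - 5*g) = g*(g - 3)*(g - 5)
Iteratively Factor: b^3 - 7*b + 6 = (b - 1)*(b^2 + b - 6) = (b - 2)*(b - 1)*(b + 3)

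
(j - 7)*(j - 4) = j^2 - 11*j + 28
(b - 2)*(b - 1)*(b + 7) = b^3 + 4*b^2 - 19*b + 14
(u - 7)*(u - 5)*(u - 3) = u^3 - 15*u^2 + 71*u - 105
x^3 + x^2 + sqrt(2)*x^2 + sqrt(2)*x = x*(x + 1)*(x + sqrt(2))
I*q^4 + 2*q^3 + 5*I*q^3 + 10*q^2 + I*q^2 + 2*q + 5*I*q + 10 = (q + 5)*(q - 2*I)*(q + I)*(I*q + 1)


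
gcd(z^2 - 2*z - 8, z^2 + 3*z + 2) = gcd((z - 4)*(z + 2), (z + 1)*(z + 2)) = z + 2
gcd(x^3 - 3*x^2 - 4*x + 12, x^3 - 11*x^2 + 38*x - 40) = x - 2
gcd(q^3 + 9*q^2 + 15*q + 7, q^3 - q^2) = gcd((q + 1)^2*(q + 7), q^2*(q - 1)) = 1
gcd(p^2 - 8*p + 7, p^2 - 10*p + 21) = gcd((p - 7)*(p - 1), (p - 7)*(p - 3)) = p - 7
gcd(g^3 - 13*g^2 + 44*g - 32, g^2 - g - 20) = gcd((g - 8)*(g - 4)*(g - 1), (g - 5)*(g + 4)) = 1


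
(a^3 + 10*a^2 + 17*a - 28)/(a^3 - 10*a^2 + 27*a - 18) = (a^2 + 11*a + 28)/(a^2 - 9*a + 18)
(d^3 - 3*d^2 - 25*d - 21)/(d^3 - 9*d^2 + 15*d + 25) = (d^2 - 4*d - 21)/(d^2 - 10*d + 25)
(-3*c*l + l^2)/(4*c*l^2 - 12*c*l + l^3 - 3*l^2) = (-3*c + l)/(4*c*l - 12*c + l^2 - 3*l)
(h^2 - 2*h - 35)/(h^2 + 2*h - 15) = (h - 7)/(h - 3)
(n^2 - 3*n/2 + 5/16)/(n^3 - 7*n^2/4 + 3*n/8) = (4*n - 5)/(2*n*(2*n - 3))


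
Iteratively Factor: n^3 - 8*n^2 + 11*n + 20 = (n - 4)*(n^2 - 4*n - 5) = (n - 5)*(n - 4)*(n + 1)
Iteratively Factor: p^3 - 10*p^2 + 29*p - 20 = (p - 5)*(p^2 - 5*p + 4) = (p - 5)*(p - 4)*(p - 1)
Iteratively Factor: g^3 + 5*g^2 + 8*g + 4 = (g + 2)*(g^2 + 3*g + 2) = (g + 1)*(g + 2)*(g + 2)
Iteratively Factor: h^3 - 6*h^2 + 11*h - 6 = (h - 3)*(h^2 - 3*h + 2) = (h - 3)*(h - 2)*(h - 1)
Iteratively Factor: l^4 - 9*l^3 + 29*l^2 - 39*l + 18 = (l - 1)*(l^3 - 8*l^2 + 21*l - 18) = (l - 3)*(l - 1)*(l^2 - 5*l + 6) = (l - 3)^2*(l - 1)*(l - 2)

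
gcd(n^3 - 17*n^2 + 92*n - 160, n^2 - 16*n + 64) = n - 8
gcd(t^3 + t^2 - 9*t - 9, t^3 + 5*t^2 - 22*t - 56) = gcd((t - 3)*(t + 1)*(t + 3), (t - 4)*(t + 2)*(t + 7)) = 1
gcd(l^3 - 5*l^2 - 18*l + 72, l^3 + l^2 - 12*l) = l^2 + l - 12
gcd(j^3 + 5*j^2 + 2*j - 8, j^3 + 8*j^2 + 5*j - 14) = j^2 + j - 2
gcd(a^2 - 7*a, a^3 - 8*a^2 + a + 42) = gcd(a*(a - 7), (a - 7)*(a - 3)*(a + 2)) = a - 7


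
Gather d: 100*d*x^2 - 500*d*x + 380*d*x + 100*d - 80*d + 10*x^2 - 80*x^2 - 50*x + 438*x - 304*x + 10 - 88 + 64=d*(100*x^2 - 120*x + 20) - 70*x^2 + 84*x - 14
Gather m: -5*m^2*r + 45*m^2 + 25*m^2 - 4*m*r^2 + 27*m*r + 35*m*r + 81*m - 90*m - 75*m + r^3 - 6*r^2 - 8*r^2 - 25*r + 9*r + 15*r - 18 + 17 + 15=m^2*(70 - 5*r) + m*(-4*r^2 + 62*r - 84) + r^3 - 14*r^2 - r + 14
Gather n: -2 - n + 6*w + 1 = -n + 6*w - 1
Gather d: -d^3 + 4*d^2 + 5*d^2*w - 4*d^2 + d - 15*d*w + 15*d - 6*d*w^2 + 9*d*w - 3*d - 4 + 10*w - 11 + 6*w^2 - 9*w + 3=-d^3 + 5*d^2*w + d*(-6*w^2 - 6*w + 13) + 6*w^2 + w - 12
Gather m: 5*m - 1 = 5*m - 1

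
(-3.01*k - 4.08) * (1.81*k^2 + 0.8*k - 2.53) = -5.4481*k^3 - 9.7928*k^2 + 4.3513*k + 10.3224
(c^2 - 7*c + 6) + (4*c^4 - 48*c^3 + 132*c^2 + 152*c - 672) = 4*c^4 - 48*c^3 + 133*c^2 + 145*c - 666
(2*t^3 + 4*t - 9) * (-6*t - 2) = -12*t^4 - 4*t^3 - 24*t^2 + 46*t + 18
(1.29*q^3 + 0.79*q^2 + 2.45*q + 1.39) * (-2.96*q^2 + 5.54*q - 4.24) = -3.8184*q^5 + 4.8082*q^4 - 8.345*q^3 + 6.109*q^2 - 2.6874*q - 5.8936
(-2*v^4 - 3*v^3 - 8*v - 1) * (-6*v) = 12*v^5 + 18*v^4 + 48*v^2 + 6*v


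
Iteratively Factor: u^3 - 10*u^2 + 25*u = (u - 5)*(u^2 - 5*u) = u*(u - 5)*(u - 5)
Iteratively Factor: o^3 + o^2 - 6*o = (o)*(o^2 + o - 6) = o*(o + 3)*(o - 2)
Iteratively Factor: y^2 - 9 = (y + 3)*(y - 3)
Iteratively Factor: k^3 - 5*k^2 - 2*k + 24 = (k - 3)*(k^2 - 2*k - 8) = (k - 4)*(k - 3)*(k + 2)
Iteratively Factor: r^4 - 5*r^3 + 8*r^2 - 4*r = (r - 1)*(r^3 - 4*r^2 + 4*r) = (r - 2)*(r - 1)*(r^2 - 2*r) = r*(r - 2)*(r - 1)*(r - 2)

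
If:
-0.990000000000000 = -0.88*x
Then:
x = 1.12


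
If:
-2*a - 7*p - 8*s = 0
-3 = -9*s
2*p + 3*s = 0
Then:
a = 5/12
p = -1/2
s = 1/3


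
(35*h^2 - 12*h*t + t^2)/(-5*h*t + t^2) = (-7*h + t)/t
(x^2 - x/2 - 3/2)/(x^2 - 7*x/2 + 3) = (x + 1)/(x - 2)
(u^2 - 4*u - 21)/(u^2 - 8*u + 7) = (u + 3)/(u - 1)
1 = 1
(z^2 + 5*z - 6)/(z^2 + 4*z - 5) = (z + 6)/(z + 5)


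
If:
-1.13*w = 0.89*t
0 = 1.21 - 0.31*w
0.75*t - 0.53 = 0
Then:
No Solution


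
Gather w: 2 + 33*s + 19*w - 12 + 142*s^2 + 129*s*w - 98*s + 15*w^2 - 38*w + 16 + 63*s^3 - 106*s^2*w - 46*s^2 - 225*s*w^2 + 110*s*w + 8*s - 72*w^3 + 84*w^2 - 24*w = 63*s^3 + 96*s^2 - 57*s - 72*w^3 + w^2*(99 - 225*s) + w*(-106*s^2 + 239*s - 43) + 6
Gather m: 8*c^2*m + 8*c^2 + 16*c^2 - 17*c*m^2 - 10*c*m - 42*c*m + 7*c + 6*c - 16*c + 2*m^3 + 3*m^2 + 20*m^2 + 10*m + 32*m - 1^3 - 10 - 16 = 24*c^2 - 3*c + 2*m^3 + m^2*(23 - 17*c) + m*(8*c^2 - 52*c + 42) - 27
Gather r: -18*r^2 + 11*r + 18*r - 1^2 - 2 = -18*r^2 + 29*r - 3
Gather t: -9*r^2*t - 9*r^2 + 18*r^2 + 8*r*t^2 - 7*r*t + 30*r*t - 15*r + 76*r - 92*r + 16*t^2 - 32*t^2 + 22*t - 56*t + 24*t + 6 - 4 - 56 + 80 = 9*r^2 - 31*r + t^2*(8*r - 16) + t*(-9*r^2 + 23*r - 10) + 26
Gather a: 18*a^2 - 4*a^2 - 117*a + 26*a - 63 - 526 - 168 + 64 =14*a^2 - 91*a - 693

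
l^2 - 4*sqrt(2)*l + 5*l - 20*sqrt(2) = (l + 5)*(l - 4*sqrt(2))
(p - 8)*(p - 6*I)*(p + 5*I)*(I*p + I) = I*p^4 + p^3 - 7*I*p^3 - 7*p^2 + 22*I*p^2 - 8*p - 210*I*p - 240*I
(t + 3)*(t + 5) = t^2 + 8*t + 15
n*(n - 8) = n^2 - 8*n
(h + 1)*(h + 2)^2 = h^3 + 5*h^2 + 8*h + 4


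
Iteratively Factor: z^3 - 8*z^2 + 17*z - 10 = (z - 5)*(z^2 - 3*z + 2) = (z - 5)*(z - 1)*(z - 2)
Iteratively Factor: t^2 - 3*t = (t)*(t - 3)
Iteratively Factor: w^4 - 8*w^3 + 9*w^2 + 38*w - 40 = (w - 1)*(w^3 - 7*w^2 + 2*w + 40) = (w - 4)*(w - 1)*(w^2 - 3*w - 10) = (w - 5)*(w - 4)*(w - 1)*(w + 2)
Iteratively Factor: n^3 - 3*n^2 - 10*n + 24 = (n - 4)*(n^2 + n - 6) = (n - 4)*(n + 3)*(n - 2)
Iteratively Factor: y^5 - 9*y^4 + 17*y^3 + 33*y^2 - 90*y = (y - 5)*(y^4 - 4*y^3 - 3*y^2 + 18*y) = y*(y - 5)*(y^3 - 4*y^2 - 3*y + 18) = y*(y - 5)*(y - 3)*(y^2 - y - 6) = y*(y - 5)*(y - 3)*(y + 2)*(y - 3)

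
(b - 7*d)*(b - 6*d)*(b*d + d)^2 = b^4*d^2 - 13*b^3*d^3 + 2*b^3*d^2 + 42*b^2*d^4 - 26*b^2*d^3 + b^2*d^2 + 84*b*d^4 - 13*b*d^3 + 42*d^4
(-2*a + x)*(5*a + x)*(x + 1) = -10*a^2*x - 10*a^2 + 3*a*x^2 + 3*a*x + x^3 + x^2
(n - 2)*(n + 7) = n^2 + 5*n - 14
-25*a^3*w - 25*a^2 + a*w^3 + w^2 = (-5*a + w)*(5*a + w)*(a*w + 1)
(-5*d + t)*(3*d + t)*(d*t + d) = -15*d^3*t - 15*d^3 - 2*d^2*t^2 - 2*d^2*t + d*t^3 + d*t^2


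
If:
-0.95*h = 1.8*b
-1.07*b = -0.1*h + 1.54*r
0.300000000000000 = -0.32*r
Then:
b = 1.15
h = -2.17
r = -0.94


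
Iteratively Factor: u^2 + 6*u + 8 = (u + 2)*(u + 4)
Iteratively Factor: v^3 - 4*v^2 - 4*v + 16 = (v - 4)*(v^2 - 4) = (v - 4)*(v - 2)*(v + 2)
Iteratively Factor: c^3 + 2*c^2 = (c)*(c^2 + 2*c) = c^2*(c + 2)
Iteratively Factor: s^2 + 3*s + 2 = (s + 2)*(s + 1)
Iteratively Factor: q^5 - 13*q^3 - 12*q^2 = (q)*(q^4 - 13*q^2 - 12*q) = q*(q + 1)*(q^3 - q^2 - 12*q) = q*(q + 1)*(q + 3)*(q^2 - 4*q) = q^2*(q + 1)*(q + 3)*(q - 4)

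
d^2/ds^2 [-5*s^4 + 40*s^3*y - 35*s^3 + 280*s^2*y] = -60*s^2 + 240*s*y - 210*s + 560*y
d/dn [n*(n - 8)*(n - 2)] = 3*n^2 - 20*n + 16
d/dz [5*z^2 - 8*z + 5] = 10*z - 8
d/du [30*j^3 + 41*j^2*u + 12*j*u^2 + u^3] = 41*j^2 + 24*j*u + 3*u^2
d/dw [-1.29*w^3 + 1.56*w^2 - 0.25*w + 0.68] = -3.87*w^2 + 3.12*w - 0.25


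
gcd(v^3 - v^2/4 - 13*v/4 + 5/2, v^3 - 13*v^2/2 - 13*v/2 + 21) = v + 2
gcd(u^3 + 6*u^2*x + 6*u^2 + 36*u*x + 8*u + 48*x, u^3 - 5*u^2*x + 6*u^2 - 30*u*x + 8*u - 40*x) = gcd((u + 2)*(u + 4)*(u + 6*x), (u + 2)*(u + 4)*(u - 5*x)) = u^2 + 6*u + 8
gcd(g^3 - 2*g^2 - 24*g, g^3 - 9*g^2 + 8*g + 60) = g - 6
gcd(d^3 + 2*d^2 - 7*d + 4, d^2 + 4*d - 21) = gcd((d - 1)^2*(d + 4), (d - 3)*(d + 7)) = 1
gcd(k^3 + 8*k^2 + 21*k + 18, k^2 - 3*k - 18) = k + 3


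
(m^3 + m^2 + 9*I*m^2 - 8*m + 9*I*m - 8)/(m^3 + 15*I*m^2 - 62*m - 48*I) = (m + 1)/(m + 6*I)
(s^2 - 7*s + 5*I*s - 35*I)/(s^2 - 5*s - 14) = (s + 5*I)/(s + 2)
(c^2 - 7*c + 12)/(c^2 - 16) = (c - 3)/(c + 4)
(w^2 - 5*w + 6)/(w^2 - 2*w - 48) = (-w^2 + 5*w - 6)/(-w^2 + 2*w + 48)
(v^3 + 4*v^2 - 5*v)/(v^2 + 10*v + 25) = v*(v - 1)/(v + 5)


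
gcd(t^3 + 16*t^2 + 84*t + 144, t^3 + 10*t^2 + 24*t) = t^2 + 10*t + 24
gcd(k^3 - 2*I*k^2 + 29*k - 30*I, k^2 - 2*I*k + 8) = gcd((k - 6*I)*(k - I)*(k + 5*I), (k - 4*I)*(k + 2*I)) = 1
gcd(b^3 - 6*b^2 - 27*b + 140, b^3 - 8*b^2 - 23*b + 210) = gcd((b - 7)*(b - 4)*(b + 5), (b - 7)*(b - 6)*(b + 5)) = b^2 - 2*b - 35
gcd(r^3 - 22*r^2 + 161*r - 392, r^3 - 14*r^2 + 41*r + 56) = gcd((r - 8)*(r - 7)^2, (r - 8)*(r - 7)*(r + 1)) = r^2 - 15*r + 56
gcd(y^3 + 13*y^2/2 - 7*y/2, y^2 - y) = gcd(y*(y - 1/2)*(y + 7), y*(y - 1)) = y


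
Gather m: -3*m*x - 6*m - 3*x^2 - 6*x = m*(-3*x - 6) - 3*x^2 - 6*x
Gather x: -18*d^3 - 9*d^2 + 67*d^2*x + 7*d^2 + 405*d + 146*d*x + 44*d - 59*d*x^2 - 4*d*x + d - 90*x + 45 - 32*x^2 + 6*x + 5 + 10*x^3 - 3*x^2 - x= -18*d^3 - 2*d^2 + 450*d + 10*x^3 + x^2*(-59*d - 35) + x*(67*d^2 + 142*d - 85) + 50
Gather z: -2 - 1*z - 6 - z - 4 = -2*z - 12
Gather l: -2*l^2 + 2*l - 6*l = -2*l^2 - 4*l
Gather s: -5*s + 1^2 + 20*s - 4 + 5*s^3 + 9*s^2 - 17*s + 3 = 5*s^3 + 9*s^2 - 2*s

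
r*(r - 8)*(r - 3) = r^3 - 11*r^2 + 24*r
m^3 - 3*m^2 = m^2*(m - 3)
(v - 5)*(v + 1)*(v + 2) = v^3 - 2*v^2 - 13*v - 10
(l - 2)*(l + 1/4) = l^2 - 7*l/4 - 1/2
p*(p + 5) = p^2 + 5*p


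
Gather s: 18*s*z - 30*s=s*(18*z - 30)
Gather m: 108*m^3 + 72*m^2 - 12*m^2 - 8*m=108*m^3 + 60*m^2 - 8*m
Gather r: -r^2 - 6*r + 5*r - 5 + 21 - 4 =-r^2 - r + 12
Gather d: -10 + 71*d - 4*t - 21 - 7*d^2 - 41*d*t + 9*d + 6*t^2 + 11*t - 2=-7*d^2 + d*(80 - 41*t) + 6*t^2 + 7*t - 33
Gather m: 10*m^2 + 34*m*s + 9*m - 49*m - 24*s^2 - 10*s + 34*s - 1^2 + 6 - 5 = 10*m^2 + m*(34*s - 40) - 24*s^2 + 24*s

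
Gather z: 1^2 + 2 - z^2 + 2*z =-z^2 + 2*z + 3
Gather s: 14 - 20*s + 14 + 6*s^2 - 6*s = 6*s^2 - 26*s + 28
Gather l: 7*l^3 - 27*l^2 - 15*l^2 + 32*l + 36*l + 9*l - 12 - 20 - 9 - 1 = 7*l^3 - 42*l^2 + 77*l - 42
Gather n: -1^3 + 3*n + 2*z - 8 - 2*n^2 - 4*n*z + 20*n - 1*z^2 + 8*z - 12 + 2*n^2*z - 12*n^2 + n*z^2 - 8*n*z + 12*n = n^2*(2*z - 14) + n*(z^2 - 12*z + 35) - z^2 + 10*z - 21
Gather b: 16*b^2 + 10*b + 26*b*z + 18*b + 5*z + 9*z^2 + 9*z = 16*b^2 + b*(26*z + 28) + 9*z^2 + 14*z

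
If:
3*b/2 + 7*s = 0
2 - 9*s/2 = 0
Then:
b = -56/27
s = 4/9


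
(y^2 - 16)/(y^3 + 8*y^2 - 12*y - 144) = (y + 4)/(y^2 + 12*y + 36)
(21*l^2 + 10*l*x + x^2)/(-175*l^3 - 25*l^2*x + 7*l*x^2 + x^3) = (3*l + x)/(-25*l^2 + x^2)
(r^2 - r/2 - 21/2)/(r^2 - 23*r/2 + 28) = (r + 3)/(r - 8)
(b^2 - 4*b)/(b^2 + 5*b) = (b - 4)/(b + 5)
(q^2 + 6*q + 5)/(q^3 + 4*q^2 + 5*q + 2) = (q + 5)/(q^2 + 3*q + 2)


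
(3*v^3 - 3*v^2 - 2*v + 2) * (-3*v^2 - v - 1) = -9*v^5 + 6*v^4 + 6*v^3 - v^2 - 2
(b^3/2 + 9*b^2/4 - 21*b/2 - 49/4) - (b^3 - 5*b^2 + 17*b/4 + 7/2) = -b^3/2 + 29*b^2/4 - 59*b/4 - 63/4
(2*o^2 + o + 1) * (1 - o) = -2*o^3 + o^2 + 1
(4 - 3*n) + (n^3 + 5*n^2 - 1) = n^3 + 5*n^2 - 3*n + 3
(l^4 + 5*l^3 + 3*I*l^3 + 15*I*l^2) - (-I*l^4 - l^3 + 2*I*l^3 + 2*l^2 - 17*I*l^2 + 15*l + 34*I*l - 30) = l^4 + I*l^4 + 6*l^3 + I*l^3 - 2*l^2 + 32*I*l^2 - 15*l - 34*I*l + 30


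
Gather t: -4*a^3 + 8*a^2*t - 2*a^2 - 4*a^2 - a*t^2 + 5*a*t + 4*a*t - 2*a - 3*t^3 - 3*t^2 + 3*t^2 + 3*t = -4*a^3 - 6*a^2 - a*t^2 - 2*a - 3*t^3 + t*(8*a^2 + 9*a + 3)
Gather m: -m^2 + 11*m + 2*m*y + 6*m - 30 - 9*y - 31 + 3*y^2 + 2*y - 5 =-m^2 + m*(2*y + 17) + 3*y^2 - 7*y - 66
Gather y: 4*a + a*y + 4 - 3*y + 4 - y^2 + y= 4*a - y^2 + y*(a - 2) + 8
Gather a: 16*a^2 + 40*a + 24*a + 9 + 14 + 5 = 16*a^2 + 64*a + 28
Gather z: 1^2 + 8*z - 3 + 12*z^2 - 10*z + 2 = 12*z^2 - 2*z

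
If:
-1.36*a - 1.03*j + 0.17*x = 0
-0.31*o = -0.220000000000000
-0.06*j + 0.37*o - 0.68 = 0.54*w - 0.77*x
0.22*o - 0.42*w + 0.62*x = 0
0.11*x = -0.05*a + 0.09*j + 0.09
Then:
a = 4.51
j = -7.11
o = 0.71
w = -10.04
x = -7.05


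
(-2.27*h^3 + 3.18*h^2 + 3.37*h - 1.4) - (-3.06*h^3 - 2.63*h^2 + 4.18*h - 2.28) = 0.79*h^3 + 5.81*h^2 - 0.81*h + 0.88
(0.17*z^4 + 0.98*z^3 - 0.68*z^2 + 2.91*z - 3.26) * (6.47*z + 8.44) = 1.0999*z^5 + 7.7754*z^4 + 3.8716*z^3 + 13.0885*z^2 + 3.4682*z - 27.5144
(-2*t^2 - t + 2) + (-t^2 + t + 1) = 3 - 3*t^2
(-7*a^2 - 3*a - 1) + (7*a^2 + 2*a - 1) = -a - 2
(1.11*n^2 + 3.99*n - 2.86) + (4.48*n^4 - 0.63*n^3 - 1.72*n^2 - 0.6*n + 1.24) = 4.48*n^4 - 0.63*n^3 - 0.61*n^2 + 3.39*n - 1.62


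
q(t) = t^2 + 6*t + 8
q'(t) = 2*t + 6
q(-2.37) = -0.60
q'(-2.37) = 1.26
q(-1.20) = 2.24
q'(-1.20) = 3.60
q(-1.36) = 1.69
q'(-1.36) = 3.28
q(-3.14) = -0.98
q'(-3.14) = -0.28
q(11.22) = 201.21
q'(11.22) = 28.44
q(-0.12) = 7.29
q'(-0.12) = 5.76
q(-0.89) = 3.45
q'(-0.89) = 4.22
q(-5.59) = 5.71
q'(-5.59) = -5.18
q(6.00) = 80.00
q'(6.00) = 18.00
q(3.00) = 35.00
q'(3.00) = 12.00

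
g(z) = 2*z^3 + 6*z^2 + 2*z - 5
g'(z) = 6*z^2 + 12*z + 2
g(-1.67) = -0.92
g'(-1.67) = -1.31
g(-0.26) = -5.15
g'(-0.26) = -0.71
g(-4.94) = -109.57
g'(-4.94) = 89.14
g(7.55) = 1212.85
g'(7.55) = 434.62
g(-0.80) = -3.78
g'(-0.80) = -3.76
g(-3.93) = -41.59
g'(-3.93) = 47.51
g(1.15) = 8.28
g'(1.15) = 23.74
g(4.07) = 237.37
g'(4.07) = 150.23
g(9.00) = 1957.00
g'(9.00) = 596.00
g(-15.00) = -5435.00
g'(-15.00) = 1172.00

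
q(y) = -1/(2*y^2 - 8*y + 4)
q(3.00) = 0.50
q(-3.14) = -0.02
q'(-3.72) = -0.01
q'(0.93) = -1.46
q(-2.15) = -0.03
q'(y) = -(8 - 4*y)/(2*y^2 - 8*y + 4)^2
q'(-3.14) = -0.01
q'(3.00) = 1.00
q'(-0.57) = -0.12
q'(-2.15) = -0.02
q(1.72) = 0.26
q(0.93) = 0.58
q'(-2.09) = -0.02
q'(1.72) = -0.08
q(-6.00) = -0.00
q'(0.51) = -30.76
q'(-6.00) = 0.00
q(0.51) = -2.27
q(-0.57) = -0.11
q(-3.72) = -0.02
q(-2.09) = -0.03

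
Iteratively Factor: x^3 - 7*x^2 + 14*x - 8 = (x - 2)*(x^2 - 5*x + 4) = (x - 2)*(x - 1)*(x - 4)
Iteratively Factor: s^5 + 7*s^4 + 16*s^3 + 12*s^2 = (s)*(s^4 + 7*s^3 + 16*s^2 + 12*s) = s^2*(s^3 + 7*s^2 + 16*s + 12) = s^2*(s + 2)*(s^2 + 5*s + 6) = s^2*(s + 2)^2*(s + 3)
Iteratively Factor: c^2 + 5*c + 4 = (c + 1)*(c + 4)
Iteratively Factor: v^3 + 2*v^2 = (v)*(v^2 + 2*v) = v*(v + 2)*(v)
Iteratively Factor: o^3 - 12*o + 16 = (o - 2)*(o^2 + 2*o - 8) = (o - 2)*(o + 4)*(o - 2)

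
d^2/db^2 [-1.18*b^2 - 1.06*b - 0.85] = -2.36000000000000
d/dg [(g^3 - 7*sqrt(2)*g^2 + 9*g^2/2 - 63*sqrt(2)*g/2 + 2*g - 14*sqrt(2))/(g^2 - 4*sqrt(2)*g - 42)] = (g^4 - 8*sqrt(2)*g^3 - 72*g^2 + 27*sqrt(2)*g^2/2 - 378*g + 616*sqrt(2)*g - 196 + 1323*sqrt(2))/(g^4 - 8*sqrt(2)*g^3 - 52*g^2 + 336*sqrt(2)*g + 1764)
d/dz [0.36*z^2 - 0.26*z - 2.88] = 0.72*z - 0.26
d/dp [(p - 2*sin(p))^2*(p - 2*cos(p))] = (p - 2*sin(p))*((p - 2*sin(p))*(2*sin(p) + 1) - 2*(p - 2*cos(p))*(2*cos(p) - 1))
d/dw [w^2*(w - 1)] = w*(3*w - 2)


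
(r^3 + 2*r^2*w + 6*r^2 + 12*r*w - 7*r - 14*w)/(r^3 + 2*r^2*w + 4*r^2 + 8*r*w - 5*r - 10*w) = (r + 7)/(r + 5)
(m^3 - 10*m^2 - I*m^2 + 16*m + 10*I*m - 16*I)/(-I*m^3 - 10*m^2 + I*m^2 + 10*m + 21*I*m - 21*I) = (I*m^3 + m^2*(1 - 10*I) + m*(-10 + 16*I) + 16)/(m^3 + m^2*(-1 - 10*I) + m*(-21 + 10*I) + 21)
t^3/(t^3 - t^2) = t/(t - 1)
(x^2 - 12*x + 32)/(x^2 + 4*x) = (x^2 - 12*x + 32)/(x*(x + 4))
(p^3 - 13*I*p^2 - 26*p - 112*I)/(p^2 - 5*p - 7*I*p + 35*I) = (p^2 - 6*I*p + 16)/(p - 5)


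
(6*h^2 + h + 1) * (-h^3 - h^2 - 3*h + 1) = -6*h^5 - 7*h^4 - 20*h^3 + 2*h^2 - 2*h + 1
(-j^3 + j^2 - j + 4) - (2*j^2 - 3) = -j^3 - j^2 - j + 7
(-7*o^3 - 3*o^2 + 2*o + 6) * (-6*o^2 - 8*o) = 42*o^5 + 74*o^4 + 12*o^3 - 52*o^2 - 48*o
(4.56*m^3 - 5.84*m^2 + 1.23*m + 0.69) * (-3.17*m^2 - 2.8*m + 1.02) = -14.4552*m^5 + 5.7448*m^4 + 17.1041*m^3 - 11.5881*m^2 - 0.6774*m + 0.7038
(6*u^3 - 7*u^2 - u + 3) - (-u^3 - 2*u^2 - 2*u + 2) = 7*u^3 - 5*u^2 + u + 1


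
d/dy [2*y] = 2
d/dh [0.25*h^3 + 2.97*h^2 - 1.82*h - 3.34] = 0.75*h^2 + 5.94*h - 1.82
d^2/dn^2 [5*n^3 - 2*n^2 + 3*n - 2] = 30*n - 4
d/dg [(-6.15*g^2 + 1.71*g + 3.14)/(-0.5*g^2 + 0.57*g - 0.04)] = (-2.6505*g^2 + 3.632*g - 1.8582)/(0.25*g^4 - 0.57*g^3 + 0.3649*g^2 - 0.0456*g + 0.0016)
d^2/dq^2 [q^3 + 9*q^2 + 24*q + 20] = 6*q + 18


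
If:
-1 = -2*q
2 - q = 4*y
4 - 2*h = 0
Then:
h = 2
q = 1/2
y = 3/8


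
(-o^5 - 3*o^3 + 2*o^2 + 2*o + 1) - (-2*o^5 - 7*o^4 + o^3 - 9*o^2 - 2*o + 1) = o^5 + 7*o^4 - 4*o^3 + 11*o^2 + 4*o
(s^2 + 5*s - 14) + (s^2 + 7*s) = 2*s^2 + 12*s - 14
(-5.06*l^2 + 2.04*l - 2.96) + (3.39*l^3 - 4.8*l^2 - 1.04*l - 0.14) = 3.39*l^3 - 9.86*l^2 + 1.0*l - 3.1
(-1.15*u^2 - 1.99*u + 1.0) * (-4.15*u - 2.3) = 4.7725*u^3 + 10.9035*u^2 + 0.427*u - 2.3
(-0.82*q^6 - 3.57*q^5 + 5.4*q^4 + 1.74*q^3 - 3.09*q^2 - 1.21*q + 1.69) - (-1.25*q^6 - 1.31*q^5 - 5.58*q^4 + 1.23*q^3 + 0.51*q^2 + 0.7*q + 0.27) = 0.43*q^6 - 2.26*q^5 + 10.98*q^4 + 0.51*q^3 - 3.6*q^2 - 1.91*q + 1.42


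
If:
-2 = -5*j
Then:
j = 2/5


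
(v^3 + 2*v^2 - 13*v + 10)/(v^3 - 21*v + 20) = (v - 2)/(v - 4)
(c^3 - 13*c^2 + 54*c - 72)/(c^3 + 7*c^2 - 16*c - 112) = (c^2 - 9*c + 18)/(c^2 + 11*c + 28)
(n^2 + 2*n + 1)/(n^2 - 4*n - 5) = (n + 1)/(n - 5)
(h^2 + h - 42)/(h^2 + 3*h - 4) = (h^2 + h - 42)/(h^2 + 3*h - 4)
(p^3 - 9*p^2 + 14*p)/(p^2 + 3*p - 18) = p*(p^2 - 9*p + 14)/(p^2 + 3*p - 18)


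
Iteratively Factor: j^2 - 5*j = (j - 5)*(j)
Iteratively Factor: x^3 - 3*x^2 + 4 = (x - 2)*(x^2 - x - 2) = (x - 2)*(x + 1)*(x - 2)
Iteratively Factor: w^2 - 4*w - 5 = (w - 5)*(w + 1)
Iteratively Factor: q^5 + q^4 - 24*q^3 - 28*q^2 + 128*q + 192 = (q + 2)*(q^4 - q^3 - 22*q^2 + 16*q + 96) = (q - 3)*(q + 2)*(q^3 + 2*q^2 - 16*q - 32) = (q - 3)*(q + 2)^2*(q^2 - 16) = (q - 4)*(q - 3)*(q + 2)^2*(q + 4)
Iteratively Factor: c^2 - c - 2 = (c - 2)*(c + 1)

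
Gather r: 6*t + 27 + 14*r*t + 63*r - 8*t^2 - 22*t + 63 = r*(14*t + 63) - 8*t^2 - 16*t + 90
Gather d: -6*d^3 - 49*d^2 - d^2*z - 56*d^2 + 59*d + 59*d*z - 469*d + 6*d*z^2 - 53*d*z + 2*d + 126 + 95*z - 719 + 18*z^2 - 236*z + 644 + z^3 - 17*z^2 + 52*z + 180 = -6*d^3 + d^2*(-z - 105) + d*(6*z^2 + 6*z - 408) + z^3 + z^2 - 89*z + 231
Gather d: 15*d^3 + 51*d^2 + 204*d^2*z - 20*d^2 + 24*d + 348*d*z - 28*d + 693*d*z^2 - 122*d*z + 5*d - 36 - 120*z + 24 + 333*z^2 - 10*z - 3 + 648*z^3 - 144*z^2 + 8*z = 15*d^3 + d^2*(204*z + 31) + d*(693*z^2 + 226*z + 1) + 648*z^3 + 189*z^2 - 122*z - 15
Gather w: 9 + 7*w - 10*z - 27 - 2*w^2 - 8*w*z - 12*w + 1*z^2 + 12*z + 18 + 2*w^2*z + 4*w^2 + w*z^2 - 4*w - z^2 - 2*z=w^2*(2*z + 2) + w*(z^2 - 8*z - 9)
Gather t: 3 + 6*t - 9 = 6*t - 6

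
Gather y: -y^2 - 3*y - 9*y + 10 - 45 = -y^2 - 12*y - 35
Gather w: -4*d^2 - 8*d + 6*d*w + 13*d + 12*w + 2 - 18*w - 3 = -4*d^2 + 5*d + w*(6*d - 6) - 1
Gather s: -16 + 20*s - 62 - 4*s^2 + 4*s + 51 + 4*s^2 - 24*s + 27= 0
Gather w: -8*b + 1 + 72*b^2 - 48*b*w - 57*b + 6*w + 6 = 72*b^2 - 65*b + w*(6 - 48*b) + 7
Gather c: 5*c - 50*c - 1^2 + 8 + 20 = 27 - 45*c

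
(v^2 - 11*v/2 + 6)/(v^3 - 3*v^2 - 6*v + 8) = (v - 3/2)/(v^2 + v - 2)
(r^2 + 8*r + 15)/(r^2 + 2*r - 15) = (r + 3)/(r - 3)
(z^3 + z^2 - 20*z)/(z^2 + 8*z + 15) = z*(z - 4)/(z + 3)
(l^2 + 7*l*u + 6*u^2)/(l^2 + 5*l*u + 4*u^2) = (l + 6*u)/(l + 4*u)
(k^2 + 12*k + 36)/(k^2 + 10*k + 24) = (k + 6)/(k + 4)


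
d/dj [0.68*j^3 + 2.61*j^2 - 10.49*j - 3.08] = 2.04*j^2 + 5.22*j - 10.49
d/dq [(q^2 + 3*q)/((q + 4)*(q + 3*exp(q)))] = (-q*(q + 3)*(q + 4)*(3*exp(q) + 1) - q*(q + 3)*(q + 3*exp(q)) + (q + 4)*(q + 3*exp(q))*(2*q + 3))/((q + 4)^2*(q + 3*exp(q))^2)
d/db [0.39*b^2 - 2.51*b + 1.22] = 0.78*b - 2.51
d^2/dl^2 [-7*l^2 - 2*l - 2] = -14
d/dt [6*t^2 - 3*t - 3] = 12*t - 3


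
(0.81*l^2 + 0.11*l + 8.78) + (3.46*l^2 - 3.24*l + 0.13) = 4.27*l^2 - 3.13*l + 8.91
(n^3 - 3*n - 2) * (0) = 0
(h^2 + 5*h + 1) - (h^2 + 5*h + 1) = 0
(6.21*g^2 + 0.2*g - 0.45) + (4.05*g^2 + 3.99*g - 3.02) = 10.26*g^2 + 4.19*g - 3.47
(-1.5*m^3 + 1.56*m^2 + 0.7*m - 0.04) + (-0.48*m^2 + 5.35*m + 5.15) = -1.5*m^3 + 1.08*m^2 + 6.05*m + 5.11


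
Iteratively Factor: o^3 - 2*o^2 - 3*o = (o)*(o^2 - 2*o - 3) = o*(o + 1)*(o - 3)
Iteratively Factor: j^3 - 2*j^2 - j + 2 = (j - 2)*(j^2 - 1) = (j - 2)*(j - 1)*(j + 1)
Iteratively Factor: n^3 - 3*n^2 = (n)*(n^2 - 3*n) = n*(n - 3)*(n)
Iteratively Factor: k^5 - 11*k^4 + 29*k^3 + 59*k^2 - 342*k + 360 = (k + 3)*(k^4 - 14*k^3 + 71*k^2 - 154*k + 120) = (k - 3)*(k + 3)*(k^3 - 11*k^2 + 38*k - 40) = (k - 5)*(k - 3)*(k + 3)*(k^2 - 6*k + 8) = (k - 5)*(k - 4)*(k - 3)*(k + 3)*(k - 2)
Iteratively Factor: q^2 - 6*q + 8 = (q - 4)*(q - 2)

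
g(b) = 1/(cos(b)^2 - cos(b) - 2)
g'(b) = (2*sin(b)*cos(b) - sin(b))/(cos(b)^2 - cos(b) - 2)^2 = (2*cos(b) - 1)*sin(b)/(sin(b)^2 + cos(b) + 1)^2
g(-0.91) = -0.45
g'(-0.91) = -0.04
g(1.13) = -0.45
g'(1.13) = -0.03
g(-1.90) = -0.64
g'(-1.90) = 0.63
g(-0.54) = -0.47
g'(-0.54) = -0.08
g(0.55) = -0.47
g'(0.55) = 0.08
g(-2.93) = -15.06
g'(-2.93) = 140.74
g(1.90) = -0.64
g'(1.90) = -0.63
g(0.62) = -0.46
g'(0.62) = 0.08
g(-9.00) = -3.87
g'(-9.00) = 17.38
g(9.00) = -3.87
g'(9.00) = -17.38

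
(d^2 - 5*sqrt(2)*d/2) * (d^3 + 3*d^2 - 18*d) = d^5 - 5*sqrt(2)*d^4/2 + 3*d^4 - 18*d^3 - 15*sqrt(2)*d^3/2 + 45*sqrt(2)*d^2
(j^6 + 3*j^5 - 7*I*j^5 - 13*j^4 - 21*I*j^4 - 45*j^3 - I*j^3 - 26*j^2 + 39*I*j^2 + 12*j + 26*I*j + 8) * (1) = j^6 + 3*j^5 - 7*I*j^5 - 13*j^4 - 21*I*j^4 - 45*j^3 - I*j^3 - 26*j^2 + 39*I*j^2 + 12*j + 26*I*j + 8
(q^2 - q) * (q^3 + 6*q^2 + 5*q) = q^5 + 5*q^4 - q^3 - 5*q^2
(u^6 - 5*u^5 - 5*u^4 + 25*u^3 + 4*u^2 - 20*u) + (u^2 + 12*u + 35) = u^6 - 5*u^5 - 5*u^4 + 25*u^3 + 5*u^2 - 8*u + 35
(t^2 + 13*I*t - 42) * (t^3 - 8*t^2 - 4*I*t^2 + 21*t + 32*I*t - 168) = t^5 - 8*t^4 + 9*I*t^4 + 31*t^3 - 72*I*t^3 - 248*t^2 + 441*I*t^2 - 882*t - 3528*I*t + 7056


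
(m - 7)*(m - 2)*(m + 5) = m^3 - 4*m^2 - 31*m + 70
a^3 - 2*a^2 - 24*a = a*(a - 6)*(a + 4)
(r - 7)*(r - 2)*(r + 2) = r^3 - 7*r^2 - 4*r + 28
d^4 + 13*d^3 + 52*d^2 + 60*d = d*(d + 2)*(d + 5)*(d + 6)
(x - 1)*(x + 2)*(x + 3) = x^3 + 4*x^2 + x - 6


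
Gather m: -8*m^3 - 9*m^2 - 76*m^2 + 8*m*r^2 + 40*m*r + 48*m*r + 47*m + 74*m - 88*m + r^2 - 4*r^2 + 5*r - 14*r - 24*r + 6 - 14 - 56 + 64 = -8*m^3 - 85*m^2 + m*(8*r^2 + 88*r + 33) - 3*r^2 - 33*r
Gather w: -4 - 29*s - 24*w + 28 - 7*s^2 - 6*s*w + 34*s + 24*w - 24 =-7*s^2 - 6*s*w + 5*s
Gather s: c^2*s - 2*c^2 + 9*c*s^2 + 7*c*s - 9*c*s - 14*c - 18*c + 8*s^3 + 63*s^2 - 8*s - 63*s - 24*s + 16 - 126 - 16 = -2*c^2 - 32*c + 8*s^3 + s^2*(9*c + 63) + s*(c^2 - 2*c - 95) - 126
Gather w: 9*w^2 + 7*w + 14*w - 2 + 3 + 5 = 9*w^2 + 21*w + 6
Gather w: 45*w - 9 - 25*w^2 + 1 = -25*w^2 + 45*w - 8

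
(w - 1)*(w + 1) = w^2 - 1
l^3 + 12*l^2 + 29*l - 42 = (l - 1)*(l + 6)*(l + 7)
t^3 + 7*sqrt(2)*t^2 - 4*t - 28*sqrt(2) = (t - 2)*(t + 2)*(t + 7*sqrt(2))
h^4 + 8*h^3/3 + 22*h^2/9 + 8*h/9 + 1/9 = (h + 1/3)^2*(h + 1)^2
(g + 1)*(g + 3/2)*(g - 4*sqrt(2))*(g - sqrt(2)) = g^4 - 5*sqrt(2)*g^3 + 5*g^3/2 - 25*sqrt(2)*g^2/2 + 19*g^2/2 - 15*sqrt(2)*g/2 + 20*g + 12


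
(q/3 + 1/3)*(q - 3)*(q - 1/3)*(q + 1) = q^4/3 - 4*q^3/9 - 14*q^2/9 - 4*q/9 + 1/3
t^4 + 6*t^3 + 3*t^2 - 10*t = t*(t - 1)*(t + 2)*(t + 5)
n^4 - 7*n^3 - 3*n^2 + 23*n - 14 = (n - 7)*(n - 1)^2*(n + 2)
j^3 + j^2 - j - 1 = (j - 1)*(j + 1)^2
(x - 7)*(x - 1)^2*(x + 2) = x^4 - 7*x^3 - 3*x^2 + 23*x - 14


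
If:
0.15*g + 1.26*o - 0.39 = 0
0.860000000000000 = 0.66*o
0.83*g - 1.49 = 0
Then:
No Solution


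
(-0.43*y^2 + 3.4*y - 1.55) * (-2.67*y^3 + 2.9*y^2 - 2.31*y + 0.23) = 1.1481*y^5 - 10.325*y^4 + 14.9918*y^3 - 12.4479*y^2 + 4.3625*y - 0.3565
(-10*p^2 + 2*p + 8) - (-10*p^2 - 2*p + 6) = 4*p + 2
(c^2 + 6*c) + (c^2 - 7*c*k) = 2*c^2 - 7*c*k + 6*c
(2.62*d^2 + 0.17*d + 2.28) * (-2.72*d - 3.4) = -7.1264*d^3 - 9.3704*d^2 - 6.7796*d - 7.752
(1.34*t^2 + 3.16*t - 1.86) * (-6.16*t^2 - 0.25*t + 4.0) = -8.2544*t^4 - 19.8006*t^3 + 16.0276*t^2 + 13.105*t - 7.44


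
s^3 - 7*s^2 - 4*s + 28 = (s - 7)*(s - 2)*(s + 2)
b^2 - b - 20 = (b - 5)*(b + 4)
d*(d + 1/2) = d^2 + d/2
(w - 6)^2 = w^2 - 12*w + 36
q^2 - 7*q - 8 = (q - 8)*(q + 1)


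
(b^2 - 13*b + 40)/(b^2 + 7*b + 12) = (b^2 - 13*b + 40)/(b^2 + 7*b + 12)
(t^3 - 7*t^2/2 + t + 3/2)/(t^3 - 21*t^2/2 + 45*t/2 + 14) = (t^2 - 4*t + 3)/(t^2 - 11*t + 28)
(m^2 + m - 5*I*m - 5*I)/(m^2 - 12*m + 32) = (m^2 + m - 5*I*m - 5*I)/(m^2 - 12*m + 32)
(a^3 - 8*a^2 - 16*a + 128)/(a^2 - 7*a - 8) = (a^2 - 16)/(a + 1)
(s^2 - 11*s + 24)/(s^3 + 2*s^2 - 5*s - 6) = (s^2 - 11*s + 24)/(s^3 + 2*s^2 - 5*s - 6)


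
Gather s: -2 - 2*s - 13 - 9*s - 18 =-11*s - 33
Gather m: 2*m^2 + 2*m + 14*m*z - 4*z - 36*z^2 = 2*m^2 + m*(14*z + 2) - 36*z^2 - 4*z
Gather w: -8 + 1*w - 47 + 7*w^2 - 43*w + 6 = 7*w^2 - 42*w - 49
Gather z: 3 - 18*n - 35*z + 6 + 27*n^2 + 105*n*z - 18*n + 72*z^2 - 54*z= 27*n^2 - 36*n + 72*z^2 + z*(105*n - 89) + 9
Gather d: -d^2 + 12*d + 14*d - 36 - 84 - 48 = -d^2 + 26*d - 168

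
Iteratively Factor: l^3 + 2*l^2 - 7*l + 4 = (l - 1)*(l^2 + 3*l - 4) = (l - 1)*(l + 4)*(l - 1)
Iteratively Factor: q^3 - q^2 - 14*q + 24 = (q + 4)*(q^2 - 5*q + 6) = (q - 3)*(q + 4)*(q - 2)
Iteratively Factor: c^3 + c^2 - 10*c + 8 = (c - 1)*(c^2 + 2*c - 8) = (c - 1)*(c + 4)*(c - 2)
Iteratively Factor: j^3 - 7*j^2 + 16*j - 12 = (j - 2)*(j^2 - 5*j + 6) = (j - 3)*(j - 2)*(j - 2)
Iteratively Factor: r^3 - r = (r)*(r^2 - 1) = r*(r + 1)*(r - 1)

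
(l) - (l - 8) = 8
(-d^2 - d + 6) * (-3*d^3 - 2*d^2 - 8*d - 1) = 3*d^5 + 5*d^4 - 8*d^3 - 3*d^2 - 47*d - 6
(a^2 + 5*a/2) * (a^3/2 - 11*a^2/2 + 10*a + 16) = a^5/2 - 17*a^4/4 - 15*a^3/4 + 41*a^2 + 40*a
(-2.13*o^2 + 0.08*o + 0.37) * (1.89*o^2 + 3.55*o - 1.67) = -4.0257*o^4 - 7.4103*o^3 + 4.5404*o^2 + 1.1799*o - 0.6179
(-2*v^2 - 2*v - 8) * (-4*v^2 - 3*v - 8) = 8*v^4 + 14*v^3 + 54*v^2 + 40*v + 64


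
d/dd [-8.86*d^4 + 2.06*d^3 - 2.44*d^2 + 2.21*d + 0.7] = -35.44*d^3 + 6.18*d^2 - 4.88*d + 2.21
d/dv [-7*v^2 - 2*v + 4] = -14*v - 2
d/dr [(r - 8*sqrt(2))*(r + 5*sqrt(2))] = 2*r - 3*sqrt(2)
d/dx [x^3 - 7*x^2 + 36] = x*(3*x - 14)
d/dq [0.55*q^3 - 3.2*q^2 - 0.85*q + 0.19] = 1.65*q^2 - 6.4*q - 0.85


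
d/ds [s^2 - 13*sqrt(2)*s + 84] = 2*s - 13*sqrt(2)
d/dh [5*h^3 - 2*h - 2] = 15*h^2 - 2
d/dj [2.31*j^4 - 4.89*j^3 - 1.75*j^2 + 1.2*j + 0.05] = 9.24*j^3 - 14.67*j^2 - 3.5*j + 1.2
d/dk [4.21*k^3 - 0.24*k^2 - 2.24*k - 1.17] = 12.63*k^2 - 0.48*k - 2.24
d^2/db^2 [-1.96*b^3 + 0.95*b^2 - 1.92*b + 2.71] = 1.9 - 11.76*b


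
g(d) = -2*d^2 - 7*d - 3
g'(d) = -4*d - 7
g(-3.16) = -0.85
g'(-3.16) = 5.64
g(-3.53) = -3.21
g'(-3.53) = 7.12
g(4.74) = -81.12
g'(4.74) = -25.96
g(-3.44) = -2.59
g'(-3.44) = 6.76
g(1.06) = -12.67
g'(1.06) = -11.24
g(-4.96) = -17.48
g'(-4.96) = 12.84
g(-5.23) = -21.10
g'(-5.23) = 13.92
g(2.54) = -33.68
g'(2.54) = -17.16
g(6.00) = -117.00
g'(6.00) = -31.00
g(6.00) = -117.00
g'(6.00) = -31.00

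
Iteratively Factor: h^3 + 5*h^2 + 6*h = (h + 3)*(h^2 + 2*h) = h*(h + 3)*(h + 2)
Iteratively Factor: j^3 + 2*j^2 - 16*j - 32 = (j + 4)*(j^2 - 2*j - 8) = (j - 4)*(j + 4)*(j + 2)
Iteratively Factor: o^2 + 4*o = (o)*(o + 4)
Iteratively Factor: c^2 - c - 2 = (c - 2)*(c + 1)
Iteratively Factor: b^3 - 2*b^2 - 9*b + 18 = (b + 3)*(b^2 - 5*b + 6) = (b - 3)*(b + 3)*(b - 2)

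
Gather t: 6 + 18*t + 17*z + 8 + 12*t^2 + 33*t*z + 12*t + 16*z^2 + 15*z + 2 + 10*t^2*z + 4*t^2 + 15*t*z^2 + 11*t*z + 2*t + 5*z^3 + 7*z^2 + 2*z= t^2*(10*z + 16) + t*(15*z^2 + 44*z + 32) + 5*z^3 + 23*z^2 + 34*z + 16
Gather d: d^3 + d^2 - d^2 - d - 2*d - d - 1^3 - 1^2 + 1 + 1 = d^3 - 4*d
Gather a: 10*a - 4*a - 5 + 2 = 6*a - 3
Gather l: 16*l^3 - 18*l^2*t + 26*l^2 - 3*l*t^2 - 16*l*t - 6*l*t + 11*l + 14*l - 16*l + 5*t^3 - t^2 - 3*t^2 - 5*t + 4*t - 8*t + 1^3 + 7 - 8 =16*l^3 + l^2*(26 - 18*t) + l*(-3*t^2 - 22*t + 9) + 5*t^3 - 4*t^2 - 9*t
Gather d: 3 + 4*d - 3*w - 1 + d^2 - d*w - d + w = d^2 + d*(3 - w) - 2*w + 2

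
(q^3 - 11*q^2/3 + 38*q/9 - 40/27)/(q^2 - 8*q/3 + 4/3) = (q^2 - 3*q + 20/9)/(q - 2)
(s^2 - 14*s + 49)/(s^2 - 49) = (s - 7)/(s + 7)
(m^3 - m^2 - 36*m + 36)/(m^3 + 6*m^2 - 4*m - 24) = (m^2 - 7*m + 6)/(m^2 - 4)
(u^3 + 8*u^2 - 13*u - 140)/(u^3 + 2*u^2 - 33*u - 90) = (u^2 + 3*u - 28)/(u^2 - 3*u - 18)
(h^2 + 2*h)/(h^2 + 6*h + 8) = h/(h + 4)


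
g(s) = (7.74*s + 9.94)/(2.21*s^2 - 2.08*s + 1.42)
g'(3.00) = -1.12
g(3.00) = 2.20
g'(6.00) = -0.18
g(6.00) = 0.82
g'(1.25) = -9.67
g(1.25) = 8.63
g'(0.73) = -8.17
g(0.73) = 14.44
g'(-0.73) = 3.22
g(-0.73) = 1.04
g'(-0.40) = 6.85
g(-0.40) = 2.63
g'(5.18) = -0.26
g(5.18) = 1.00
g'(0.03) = 16.41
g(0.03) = 7.48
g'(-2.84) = 0.03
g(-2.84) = -0.48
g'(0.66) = -4.69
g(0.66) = 14.90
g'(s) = (2.08 - 4.42*s)*(7.74*s + 9.94)/(2.21*s^2 - 2.08*s + 1.42)^2 + 7.74/(2.21*s^2 - 2.08*s + 1.42) = (-17.1054*s^2 - 43.9348*s + 31.666)/(4.8841*s^4 - 9.1936*s^3 + 10.6028*s^2 - 5.9072*s + 2.0164)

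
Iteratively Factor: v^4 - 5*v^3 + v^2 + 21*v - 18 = (v - 3)*(v^3 - 2*v^2 - 5*v + 6) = (v - 3)*(v - 1)*(v^2 - v - 6) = (v - 3)^2*(v - 1)*(v + 2)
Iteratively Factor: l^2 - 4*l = (l - 4)*(l)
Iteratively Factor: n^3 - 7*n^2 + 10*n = (n)*(n^2 - 7*n + 10) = n*(n - 2)*(n - 5)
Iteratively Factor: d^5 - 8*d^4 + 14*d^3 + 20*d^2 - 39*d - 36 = (d + 1)*(d^4 - 9*d^3 + 23*d^2 - 3*d - 36) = (d - 3)*(d + 1)*(d^3 - 6*d^2 + 5*d + 12) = (d - 4)*(d - 3)*(d + 1)*(d^2 - 2*d - 3) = (d - 4)*(d - 3)*(d + 1)^2*(d - 3)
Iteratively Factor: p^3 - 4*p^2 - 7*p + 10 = (p - 1)*(p^2 - 3*p - 10) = (p - 1)*(p + 2)*(p - 5)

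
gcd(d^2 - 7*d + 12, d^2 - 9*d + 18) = d - 3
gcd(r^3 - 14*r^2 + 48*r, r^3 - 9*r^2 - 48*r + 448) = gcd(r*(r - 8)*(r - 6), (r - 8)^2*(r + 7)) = r - 8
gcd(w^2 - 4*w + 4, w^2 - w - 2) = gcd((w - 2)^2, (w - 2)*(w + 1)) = w - 2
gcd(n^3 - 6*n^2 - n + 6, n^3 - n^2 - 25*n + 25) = n - 1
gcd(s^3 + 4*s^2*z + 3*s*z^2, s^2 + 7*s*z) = s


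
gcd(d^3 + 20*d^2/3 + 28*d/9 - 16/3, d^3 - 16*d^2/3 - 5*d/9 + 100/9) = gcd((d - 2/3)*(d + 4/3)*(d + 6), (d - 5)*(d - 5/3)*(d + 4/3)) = d + 4/3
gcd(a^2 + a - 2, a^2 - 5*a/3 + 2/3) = a - 1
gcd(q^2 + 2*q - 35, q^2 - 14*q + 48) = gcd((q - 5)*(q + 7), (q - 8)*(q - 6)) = 1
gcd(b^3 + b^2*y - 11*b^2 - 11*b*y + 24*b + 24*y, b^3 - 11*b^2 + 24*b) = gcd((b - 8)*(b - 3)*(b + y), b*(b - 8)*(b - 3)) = b^2 - 11*b + 24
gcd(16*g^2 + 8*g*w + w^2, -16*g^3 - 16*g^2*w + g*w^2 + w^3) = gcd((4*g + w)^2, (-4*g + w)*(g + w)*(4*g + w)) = 4*g + w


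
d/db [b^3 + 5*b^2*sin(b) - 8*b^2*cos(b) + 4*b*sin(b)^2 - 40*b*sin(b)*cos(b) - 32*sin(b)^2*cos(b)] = 8*b^2*sin(b) + 5*b^2*cos(b) + 3*b^2 + 10*b*sin(b) + 4*b*sin(2*b) - 16*b*cos(b) - 40*b*cos(2*b) + 8*sin(b) - 20*sin(2*b) - 24*sin(3*b) - 2*cos(2*b) + 2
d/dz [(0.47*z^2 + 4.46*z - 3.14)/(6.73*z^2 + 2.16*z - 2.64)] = (-29.0006*z^2 + 39.7828*z - 4.992)/(45.2929*z^4 + 29.0736*z^3 - 30.8688*z^2 - 11.4048*z + 6.9696)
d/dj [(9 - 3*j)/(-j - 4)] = 21/(j + 4)^2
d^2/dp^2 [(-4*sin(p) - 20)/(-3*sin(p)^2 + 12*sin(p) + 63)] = 4*(-9*sin(p)^5 - 24*sin(p)^4 - 386*sin(p)^2 - 58*sin(p) + 27*sin(3*p)/2 + sin(5*p)/2 + 202)/(3*(sin(p) - 7)^3*(sin(p) + 3)^3)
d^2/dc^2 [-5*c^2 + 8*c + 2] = -10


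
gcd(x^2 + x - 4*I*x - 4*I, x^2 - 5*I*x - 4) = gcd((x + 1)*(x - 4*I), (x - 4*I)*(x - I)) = x - 4*I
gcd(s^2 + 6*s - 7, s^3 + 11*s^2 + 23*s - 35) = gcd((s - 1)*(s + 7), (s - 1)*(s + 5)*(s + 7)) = s^2 + 6*s - 7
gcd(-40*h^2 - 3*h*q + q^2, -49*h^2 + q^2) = 1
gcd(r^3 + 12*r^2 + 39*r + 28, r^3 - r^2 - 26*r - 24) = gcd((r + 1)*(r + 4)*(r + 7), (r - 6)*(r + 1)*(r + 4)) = r^2 + 5*r + 4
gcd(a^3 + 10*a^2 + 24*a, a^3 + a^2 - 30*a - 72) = a + 4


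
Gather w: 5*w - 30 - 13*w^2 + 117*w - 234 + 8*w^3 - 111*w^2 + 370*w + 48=8*w^3 - 124*w^2 + 492*w - 216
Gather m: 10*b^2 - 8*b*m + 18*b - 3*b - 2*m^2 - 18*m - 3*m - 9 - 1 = 10*b^2 + 15*b - 2*m^2 + m*(-8*b - 21) - 10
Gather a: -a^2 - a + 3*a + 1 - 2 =-a^2 + 2*a - 1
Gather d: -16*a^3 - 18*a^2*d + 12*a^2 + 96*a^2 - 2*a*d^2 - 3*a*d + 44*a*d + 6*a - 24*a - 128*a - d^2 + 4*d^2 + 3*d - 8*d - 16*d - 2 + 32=-16*a^3 + 108*a^2 - 146*a + d^2*(3 - 2*a) + d*(-18*a^2 + 41*a - 21) + 30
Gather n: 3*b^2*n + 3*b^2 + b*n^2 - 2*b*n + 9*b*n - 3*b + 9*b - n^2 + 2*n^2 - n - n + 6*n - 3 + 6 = 3*b^2 + 6*b + n^2*(b + 1) + n*(3*b^2 + 7*b + 4) + 3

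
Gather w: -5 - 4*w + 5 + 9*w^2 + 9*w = 9*w^2 + 5*w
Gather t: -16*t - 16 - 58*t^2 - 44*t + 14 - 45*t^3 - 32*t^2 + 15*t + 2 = -45*t^3 - 90*t^2 - 45*t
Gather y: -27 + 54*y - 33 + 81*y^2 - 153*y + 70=81*y^2 - 99*y + 10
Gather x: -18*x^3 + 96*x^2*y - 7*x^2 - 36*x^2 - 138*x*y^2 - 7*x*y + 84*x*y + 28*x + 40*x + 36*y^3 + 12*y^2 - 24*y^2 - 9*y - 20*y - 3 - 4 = -18*x^3 + x^2*(96*y - 43) + x*(-138*y^2 + 77*y + 68) + 36*y^3 - 12*y^2 - 29*y - 7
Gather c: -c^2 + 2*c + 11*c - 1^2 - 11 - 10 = -c^2 + 13*c - 22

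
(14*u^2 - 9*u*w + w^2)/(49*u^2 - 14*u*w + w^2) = (2*u - w)/(7*u - w)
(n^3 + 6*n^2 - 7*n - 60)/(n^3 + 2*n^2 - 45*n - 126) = (n^3 + 6*n^2 - 7*n - 60)/(n^3 + 2*n^2 - 45*n - 126)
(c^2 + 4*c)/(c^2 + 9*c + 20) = c/(c + 5)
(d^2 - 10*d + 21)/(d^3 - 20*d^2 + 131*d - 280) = (d - 3)/(d^2 - 13*d + 40)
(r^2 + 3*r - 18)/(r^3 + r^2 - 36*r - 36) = (r - 3)/(r^2 - 5*r - 6)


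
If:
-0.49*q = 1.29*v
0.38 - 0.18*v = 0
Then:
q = -5.56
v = 2.11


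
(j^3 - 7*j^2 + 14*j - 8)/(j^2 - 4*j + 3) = (j^2 - 6*j + 8)/(j - 3)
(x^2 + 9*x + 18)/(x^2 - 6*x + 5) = (x^2 + 9*x + 18)/(x^2 - 6*x + 5)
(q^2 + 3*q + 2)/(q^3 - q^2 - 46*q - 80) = (q + 1)/(q^2 - 3*q - 40)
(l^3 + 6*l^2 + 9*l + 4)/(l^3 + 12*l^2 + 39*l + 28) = (l + 1)/(l + 7)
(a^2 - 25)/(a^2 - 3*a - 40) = (a - 5)/(a - 8)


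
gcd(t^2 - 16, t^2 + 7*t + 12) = t + 4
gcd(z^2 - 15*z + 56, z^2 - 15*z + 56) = z^2 - 15*z + 56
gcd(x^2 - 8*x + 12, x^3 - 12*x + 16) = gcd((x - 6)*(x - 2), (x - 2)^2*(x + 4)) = x - 2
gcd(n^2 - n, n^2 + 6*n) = n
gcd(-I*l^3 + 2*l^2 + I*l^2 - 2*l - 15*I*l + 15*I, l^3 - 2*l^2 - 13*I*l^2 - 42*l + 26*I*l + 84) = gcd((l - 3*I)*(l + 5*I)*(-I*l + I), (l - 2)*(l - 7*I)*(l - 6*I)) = 1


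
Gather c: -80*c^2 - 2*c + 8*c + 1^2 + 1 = -80*c^2 + 6*c + 2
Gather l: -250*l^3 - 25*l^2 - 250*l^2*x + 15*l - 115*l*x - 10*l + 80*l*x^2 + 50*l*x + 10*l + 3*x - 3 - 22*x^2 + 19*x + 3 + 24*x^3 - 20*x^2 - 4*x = -250*l^3 + l^2*(-250*x - 25) + l*(80*x^2 - 65*x + 15) + 24*x^3 - 42*x^2 + 18*x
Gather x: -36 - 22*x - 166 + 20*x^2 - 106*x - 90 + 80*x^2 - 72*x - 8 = 100*x^2 - 200*x - 300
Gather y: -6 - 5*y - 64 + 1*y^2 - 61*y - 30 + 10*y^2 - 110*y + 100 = 11*y^2 - 176*y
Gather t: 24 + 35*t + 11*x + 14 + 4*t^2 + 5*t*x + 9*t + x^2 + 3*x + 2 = 4*t^2 + t*(5*x + 44) + x^2 + 14*x + 40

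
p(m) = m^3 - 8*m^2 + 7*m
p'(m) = 3*m^2 - 16*m + 7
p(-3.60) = -175.54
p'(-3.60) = 103.48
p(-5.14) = -383.13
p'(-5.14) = 168.50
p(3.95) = -35.54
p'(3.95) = -9.39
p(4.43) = -39.05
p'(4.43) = -5.01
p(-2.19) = -64.20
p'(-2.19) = 56.43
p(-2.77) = -102.03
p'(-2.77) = 74.34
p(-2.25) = -67.64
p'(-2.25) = 58.19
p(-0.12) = -0.96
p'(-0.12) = 8.96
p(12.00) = 660.00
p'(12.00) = 247.00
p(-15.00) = -5280.00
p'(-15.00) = 922.00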